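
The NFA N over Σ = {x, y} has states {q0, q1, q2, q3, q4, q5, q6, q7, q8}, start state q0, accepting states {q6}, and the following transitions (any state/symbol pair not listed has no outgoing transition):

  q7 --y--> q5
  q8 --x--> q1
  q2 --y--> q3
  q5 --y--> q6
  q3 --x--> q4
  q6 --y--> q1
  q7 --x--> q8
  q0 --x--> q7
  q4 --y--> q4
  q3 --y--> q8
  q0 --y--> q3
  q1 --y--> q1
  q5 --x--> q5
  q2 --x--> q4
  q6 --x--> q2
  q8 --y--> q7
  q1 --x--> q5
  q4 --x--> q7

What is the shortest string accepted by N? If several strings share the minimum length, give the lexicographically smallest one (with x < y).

A breadth-first search from q0 reaches an accepting state first via the path q0 → q7 → q5 → q6 on input xyy.
No string of length < 3 is accepted (BFS exhausts all shorter strings without reaching an accepting state), and xyy is the lexicographically least accepting string of length 3.

xyy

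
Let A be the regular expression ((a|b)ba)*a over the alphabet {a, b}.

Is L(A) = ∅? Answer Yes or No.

No

The string a matches the expression, so it belongs to L(A).
Since L(A) contains at least one string, it is not empty.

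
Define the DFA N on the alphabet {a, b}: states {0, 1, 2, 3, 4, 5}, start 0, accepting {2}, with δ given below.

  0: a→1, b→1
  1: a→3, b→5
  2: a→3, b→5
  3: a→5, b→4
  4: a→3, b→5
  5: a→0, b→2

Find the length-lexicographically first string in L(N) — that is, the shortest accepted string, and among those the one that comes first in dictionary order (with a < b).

A breadth-first search from 0 reaches an accepting state first via the path 0 → 1 → 5 → 2 on input abb.
No string of length < 3 is accepted (BFS exhausts all shorter strings without reaching an accepting state), and abb is the lexicographically least accepting string of length 3.

abb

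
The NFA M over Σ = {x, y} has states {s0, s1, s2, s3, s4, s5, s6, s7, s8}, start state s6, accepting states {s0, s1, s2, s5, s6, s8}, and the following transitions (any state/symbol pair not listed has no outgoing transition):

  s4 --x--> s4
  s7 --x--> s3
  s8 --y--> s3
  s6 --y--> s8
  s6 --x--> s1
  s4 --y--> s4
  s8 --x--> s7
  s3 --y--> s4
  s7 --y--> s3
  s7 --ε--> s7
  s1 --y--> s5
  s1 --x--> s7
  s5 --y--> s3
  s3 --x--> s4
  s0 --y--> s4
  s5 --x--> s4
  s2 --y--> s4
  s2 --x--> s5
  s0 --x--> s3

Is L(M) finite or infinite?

finite

The useful states (reachable from s6 and able to reach an accepting state) are {s1, s5, s6, s8}.
Restricted to these states the transition graph has no cycle, so every accepting path has bounded length and L is finite.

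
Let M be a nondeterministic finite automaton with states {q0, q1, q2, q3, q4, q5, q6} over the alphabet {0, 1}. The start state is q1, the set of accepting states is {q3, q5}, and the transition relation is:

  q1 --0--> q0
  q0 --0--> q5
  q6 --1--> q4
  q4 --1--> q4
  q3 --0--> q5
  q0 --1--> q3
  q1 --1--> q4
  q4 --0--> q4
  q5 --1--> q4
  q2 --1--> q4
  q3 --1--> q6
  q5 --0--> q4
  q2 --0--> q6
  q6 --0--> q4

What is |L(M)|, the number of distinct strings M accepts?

3

The useful subgraph on states {q0, q1, q3, q5} is acyclic, so L(M) is finite; the longest accepting path visits 4 useful states, giving maximum string length 3.
Counting accepting paths from q1 by length: 2 of length 2, 1 of length 3. Total 3.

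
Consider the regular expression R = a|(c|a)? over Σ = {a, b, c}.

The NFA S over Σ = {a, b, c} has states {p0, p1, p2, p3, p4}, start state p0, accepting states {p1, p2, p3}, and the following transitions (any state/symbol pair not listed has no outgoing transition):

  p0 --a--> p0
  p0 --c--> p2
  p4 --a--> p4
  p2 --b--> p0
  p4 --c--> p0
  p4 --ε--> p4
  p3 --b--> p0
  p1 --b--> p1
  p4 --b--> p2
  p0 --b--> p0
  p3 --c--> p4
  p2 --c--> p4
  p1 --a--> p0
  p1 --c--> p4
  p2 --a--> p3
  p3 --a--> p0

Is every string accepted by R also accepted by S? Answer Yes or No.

No

The empty string ε is in L(R) but not in L(S).
So L(R) ⊄ L(S).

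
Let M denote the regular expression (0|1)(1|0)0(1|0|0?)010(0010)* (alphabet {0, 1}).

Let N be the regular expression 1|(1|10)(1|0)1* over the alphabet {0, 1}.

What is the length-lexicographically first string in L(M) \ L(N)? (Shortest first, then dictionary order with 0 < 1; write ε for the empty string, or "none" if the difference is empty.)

000010

The string 000010 is accepted by M but not by N.
No shorter string lies in the difference, and 000010 is the lexicographically first length-6 string in L(M) \ L(N).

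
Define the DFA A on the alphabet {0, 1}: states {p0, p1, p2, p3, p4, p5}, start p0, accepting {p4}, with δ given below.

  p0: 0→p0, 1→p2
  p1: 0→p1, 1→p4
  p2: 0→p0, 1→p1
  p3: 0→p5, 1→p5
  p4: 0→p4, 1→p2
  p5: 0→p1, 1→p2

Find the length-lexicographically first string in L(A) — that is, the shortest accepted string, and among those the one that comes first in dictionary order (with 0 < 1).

A breadth-first search from p0 reaches an accepting state first via the path p0 → p2 → p1 → p4 on input 111.
No string of length < 3 is accepted (BFS exhausts all shorter strings without reaching an accepting state), and 111 is the lexicographically least accepting string of length 3.

111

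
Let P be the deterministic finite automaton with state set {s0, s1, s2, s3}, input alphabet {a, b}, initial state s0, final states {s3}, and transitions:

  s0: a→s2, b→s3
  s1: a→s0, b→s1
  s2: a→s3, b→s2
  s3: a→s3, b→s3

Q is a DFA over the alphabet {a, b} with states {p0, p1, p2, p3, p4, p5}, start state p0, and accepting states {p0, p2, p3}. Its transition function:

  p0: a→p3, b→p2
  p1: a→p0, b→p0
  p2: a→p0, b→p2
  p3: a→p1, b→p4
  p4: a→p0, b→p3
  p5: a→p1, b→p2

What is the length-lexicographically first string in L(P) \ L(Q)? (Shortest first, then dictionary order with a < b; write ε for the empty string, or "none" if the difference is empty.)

aa

The string aa is accepted by P but not by Q.
No shorter string lies in the difference, and aa is the lexicographically first length-2 string in L(P) \ L(Q).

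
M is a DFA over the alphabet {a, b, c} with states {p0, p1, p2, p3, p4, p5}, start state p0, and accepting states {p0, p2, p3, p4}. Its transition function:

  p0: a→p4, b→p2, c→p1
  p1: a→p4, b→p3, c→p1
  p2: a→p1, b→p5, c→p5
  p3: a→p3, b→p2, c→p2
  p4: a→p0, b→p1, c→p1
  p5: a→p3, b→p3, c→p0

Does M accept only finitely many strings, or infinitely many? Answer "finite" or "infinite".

State p1 is reachable from the start and can reach an accepting state, and it lies on the cycle p1 → p1.
Traversing that cycle any number of times yields accepted strings of unbounded length, so the language is infinite.

infinite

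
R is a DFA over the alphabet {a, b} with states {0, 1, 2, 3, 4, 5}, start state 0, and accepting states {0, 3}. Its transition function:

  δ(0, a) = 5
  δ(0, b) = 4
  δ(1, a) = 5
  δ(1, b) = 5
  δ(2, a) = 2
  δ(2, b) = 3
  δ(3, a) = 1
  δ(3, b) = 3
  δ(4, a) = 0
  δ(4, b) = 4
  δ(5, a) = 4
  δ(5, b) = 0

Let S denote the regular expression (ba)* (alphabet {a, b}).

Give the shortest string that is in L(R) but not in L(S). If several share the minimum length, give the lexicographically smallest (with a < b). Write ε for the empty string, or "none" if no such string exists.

The string ab is accepted by R but not by S.
No shorter string lies in the difference, and ab is the lexicographically first length-2 string in L(R) \ L(S).

ab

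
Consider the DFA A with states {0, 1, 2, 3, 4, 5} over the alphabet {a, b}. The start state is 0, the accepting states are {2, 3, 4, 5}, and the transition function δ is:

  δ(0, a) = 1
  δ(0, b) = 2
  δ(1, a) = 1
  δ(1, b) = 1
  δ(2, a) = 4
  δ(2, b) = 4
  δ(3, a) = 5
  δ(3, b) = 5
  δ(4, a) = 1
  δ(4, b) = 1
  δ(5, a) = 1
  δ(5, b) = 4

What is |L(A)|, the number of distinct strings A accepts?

The useful subgraph on states {0, 2, 4} is acyclic, so L(A) is finite; the longest accepting path visits 3 useful states, giving maximum string length 2.
Counting accepting paths from 0 by length: 1 of length 1, 2 of length 2. Total 3.

3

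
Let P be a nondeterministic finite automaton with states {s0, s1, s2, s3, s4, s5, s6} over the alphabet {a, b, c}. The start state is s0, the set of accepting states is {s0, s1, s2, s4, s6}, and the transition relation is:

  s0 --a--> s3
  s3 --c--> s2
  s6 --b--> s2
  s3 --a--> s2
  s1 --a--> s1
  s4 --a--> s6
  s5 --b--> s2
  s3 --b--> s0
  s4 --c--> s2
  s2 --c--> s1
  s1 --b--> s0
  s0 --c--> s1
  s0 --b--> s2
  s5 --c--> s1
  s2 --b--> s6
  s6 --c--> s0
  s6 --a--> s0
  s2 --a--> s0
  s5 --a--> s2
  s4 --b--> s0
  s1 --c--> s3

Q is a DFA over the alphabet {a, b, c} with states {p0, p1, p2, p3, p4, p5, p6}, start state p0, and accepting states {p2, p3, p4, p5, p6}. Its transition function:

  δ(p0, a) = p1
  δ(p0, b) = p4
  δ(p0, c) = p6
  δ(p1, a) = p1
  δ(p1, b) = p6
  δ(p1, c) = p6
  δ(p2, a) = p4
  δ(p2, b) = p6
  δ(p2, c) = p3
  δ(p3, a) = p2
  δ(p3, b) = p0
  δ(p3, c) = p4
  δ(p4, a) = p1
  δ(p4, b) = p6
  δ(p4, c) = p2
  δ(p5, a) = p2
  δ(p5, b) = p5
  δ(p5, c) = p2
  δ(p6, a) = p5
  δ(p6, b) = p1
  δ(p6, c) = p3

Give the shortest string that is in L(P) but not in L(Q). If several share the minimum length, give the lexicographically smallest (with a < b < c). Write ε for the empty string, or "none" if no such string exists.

ε

The empty string ε is accepted by P but not by Q.
Since ε is the unique shortest string, it is the required witness.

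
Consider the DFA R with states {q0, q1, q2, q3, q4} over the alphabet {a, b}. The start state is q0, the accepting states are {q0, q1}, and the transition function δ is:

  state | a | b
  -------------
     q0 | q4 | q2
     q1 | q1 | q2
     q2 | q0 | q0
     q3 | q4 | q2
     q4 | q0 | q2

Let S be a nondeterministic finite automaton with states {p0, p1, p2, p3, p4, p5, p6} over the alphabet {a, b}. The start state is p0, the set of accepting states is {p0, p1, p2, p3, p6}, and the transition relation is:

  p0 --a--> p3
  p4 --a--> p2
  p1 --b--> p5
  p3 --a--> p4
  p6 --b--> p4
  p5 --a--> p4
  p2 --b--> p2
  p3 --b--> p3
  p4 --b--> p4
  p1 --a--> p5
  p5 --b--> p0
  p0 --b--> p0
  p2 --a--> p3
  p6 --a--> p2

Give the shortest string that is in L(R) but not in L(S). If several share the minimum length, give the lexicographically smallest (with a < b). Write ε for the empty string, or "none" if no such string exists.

The string aa is accepted by R but not by S.
No shorter string lies in the difference, and aa is the lexicographically first length-2 string in L(R) \ L(S).

aa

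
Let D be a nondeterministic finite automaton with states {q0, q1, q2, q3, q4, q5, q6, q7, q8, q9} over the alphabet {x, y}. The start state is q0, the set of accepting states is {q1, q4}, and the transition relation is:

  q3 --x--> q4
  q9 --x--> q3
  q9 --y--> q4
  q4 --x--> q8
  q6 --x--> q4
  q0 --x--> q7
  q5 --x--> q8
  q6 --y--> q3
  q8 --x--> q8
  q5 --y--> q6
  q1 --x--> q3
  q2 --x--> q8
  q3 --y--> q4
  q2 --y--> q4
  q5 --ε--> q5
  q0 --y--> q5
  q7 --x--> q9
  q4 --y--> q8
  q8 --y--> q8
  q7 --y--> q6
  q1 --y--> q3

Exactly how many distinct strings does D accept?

9

The useful subgraph on states {q0, q3, q4, q5, q6, q7, q9} is acyclic, so L(D) is finite; the longest accepting path visits 5 useful states, giving maximum string length 4.
Counting accepting paths from q0 by length: 3 of length 3, 6 of length 4. Total 9.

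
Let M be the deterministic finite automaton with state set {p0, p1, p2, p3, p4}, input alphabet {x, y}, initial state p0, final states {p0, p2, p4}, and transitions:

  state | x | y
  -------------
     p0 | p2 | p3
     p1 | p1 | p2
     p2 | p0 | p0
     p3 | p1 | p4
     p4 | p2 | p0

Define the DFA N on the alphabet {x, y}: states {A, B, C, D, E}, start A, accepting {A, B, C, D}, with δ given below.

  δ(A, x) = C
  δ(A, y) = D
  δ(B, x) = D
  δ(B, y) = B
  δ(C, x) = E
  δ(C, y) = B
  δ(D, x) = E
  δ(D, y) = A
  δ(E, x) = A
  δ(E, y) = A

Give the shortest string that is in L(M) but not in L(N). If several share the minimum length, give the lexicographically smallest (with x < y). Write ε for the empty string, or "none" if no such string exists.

The string xx is accepted by M but not by N.
No shorter string lies in the difference, and xx is the lexicographically first length-2 string in L(M) \ L(N).

xx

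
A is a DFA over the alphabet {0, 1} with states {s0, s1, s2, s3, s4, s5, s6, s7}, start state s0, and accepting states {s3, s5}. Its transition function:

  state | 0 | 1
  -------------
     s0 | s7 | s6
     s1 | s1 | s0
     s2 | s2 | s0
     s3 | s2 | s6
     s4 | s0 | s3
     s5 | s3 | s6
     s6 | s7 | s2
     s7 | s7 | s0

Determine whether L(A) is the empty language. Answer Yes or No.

Yes

The states reachable from the start state are {s0, s2, s6, s7}.
None of the accepting states {s3, s5} is reachable, so no string is accepted and L(A) = ∅.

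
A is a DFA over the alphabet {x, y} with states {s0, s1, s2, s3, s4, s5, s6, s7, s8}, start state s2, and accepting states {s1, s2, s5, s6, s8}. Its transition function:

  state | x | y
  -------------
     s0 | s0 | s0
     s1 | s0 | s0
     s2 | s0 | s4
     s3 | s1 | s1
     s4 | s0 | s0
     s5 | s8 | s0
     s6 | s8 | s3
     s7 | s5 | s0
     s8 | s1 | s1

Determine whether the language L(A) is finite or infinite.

The useful states (reachable from s2 and able to reach an accepting state) are {s2}.
Restricted to these states the transition graph has no cycle, so every accepting path has bounded length and L is finite.

finite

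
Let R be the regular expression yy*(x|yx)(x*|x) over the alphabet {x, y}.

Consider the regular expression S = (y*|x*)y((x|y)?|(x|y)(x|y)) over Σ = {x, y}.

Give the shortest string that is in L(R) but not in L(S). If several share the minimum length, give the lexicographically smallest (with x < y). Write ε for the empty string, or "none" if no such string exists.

yxxx

The string yxxx is accepted by R but not by S.
No shorter string lies in the difference, and yxxx is the lexicographically first length-4 string in L(R) \ L(S).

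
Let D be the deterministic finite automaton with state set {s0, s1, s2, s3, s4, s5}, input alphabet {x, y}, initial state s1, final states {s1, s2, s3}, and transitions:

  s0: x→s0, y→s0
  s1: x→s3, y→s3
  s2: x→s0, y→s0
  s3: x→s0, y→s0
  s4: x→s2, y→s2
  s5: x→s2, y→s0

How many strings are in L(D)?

The useful subgraph on states {s1, s3} is acyclic, so L(D) is finite; the longest accepting path visits 2 useful states, giving maximum string length 1.
Counting accepting paths from s1 by length: 1 of length 0, 2 of length 1. Total 3.

3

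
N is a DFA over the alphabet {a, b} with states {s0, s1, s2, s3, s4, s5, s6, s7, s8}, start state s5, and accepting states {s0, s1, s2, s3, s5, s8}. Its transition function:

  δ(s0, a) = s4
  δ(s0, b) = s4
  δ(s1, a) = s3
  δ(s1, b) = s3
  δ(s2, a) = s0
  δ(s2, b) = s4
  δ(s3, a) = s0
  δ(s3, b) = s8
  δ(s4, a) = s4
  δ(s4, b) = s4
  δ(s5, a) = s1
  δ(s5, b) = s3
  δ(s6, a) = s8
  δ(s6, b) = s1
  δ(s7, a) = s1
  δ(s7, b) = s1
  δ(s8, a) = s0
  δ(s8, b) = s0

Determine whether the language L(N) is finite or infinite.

The useful states (reachable from s5 and able to reach an accepting state) are {s0, s1, s3, s5, s8}.
Restricted to these states the transition graph has no cycle, so every accepting path has bounded length and L is finite.

finite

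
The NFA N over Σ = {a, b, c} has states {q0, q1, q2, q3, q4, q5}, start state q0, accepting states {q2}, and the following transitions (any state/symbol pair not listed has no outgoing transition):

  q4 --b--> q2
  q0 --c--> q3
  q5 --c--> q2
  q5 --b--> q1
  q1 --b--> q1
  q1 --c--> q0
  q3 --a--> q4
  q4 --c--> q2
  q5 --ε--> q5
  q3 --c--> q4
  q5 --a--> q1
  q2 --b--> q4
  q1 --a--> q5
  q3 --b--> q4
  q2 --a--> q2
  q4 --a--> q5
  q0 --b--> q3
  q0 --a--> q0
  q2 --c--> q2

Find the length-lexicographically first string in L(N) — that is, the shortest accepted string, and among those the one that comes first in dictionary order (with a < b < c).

A breadth-first search from q0 reaches an accepting state first via the path q0 → q3 → q4 → q2 on input bab.
No string of length < 3 is accepted (BFS exhausts all shorter strings without reaching an accepting state), and bab is the lexicographically least accepting string of length 3.

bab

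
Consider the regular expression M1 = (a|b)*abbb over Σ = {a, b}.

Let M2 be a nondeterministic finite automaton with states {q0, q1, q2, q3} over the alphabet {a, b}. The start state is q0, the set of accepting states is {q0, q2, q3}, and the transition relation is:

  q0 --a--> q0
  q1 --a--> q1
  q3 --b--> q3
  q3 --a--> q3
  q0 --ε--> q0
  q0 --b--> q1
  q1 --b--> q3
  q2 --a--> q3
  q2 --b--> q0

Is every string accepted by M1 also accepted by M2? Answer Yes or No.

Yes

Converting the expression M1 to a DFA (subset construction, then merging equivalent states) gives the minimal DFA with states {r0, r1, r2, r3, r4}, start state r0, accepting states {r4} and transitions r0: a→r1, b→r0; r1: a→r1, b→r2; r2: a→r1, b→r3; r3: a→r1, b→r4; r4: a→r1, b→r0.
Exploring the product automaton M1 × M2 from the start pair (r0, q0), following both machines on each input symbol, reaches 10 state pairs: (r0, q0), (r1, q0), (r0, q1), (r2, q1), (r1, q1), (r0, q3), (r3, q3), (r2, q3), (r1, q3), (r4, q3).
M1 accepts in {r4} and M2 accepts in {q0, q2, q3}. The reachable pairs whose M1-component is accepting are (r4, q3); in each of them the M2-component is accepting too, so the product for L(M1) \ L(M2) (M1-component accepting, M2-component rejecting) has no reachable accepting pair and the difference is empty.
Hence every string in L(M1) is also in L(M2).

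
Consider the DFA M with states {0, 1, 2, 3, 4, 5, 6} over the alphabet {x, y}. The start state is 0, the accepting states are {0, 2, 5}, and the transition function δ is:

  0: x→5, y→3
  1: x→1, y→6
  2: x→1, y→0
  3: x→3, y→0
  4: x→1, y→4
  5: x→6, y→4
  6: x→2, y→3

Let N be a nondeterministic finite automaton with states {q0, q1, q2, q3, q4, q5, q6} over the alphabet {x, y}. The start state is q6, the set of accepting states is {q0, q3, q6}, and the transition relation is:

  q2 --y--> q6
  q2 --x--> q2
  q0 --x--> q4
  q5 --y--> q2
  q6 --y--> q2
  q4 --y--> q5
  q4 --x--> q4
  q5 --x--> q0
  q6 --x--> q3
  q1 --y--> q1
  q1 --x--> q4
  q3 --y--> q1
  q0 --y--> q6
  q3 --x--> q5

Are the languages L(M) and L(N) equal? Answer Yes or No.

Exploring the product automaton M × N from the start pair (0, q6), following both machines on each input symbol, reaches 7 state pairs: (0, q6), (5, q3), (3, q2), (6, q5), (4, q1), (2, q0), (1, q4).
M accepts in {0, 2, 5} and N accepts in {q0, q3, q6}. In every reachable pair the two components are either both accepting — (0, q6), (5, q3), (2, q0) — or both non-accepting, so no string is accepted by exactly one of the machines: L(M) \ L(N) and L(N) \ L(M) are both empty.
Hence every string is accepted by M iff it is accepted by N, and the two languages coincide.

Yes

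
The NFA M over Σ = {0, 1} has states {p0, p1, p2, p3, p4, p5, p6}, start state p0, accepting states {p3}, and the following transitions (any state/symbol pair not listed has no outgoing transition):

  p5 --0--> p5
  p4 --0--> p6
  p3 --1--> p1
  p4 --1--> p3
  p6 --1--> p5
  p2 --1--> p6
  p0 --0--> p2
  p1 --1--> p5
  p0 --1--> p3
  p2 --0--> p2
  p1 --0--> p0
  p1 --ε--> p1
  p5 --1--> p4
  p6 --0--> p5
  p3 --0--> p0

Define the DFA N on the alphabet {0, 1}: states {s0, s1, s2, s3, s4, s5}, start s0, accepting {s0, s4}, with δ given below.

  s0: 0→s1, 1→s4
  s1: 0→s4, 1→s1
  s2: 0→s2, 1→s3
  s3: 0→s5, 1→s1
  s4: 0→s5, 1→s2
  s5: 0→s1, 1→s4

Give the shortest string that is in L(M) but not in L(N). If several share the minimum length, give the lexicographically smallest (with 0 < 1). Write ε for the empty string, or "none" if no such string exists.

1101

The string 1101 is accepted by M but not by N.
No shorter string lies in the difference, and 1101 is the lexicographically first length-4 string in L(M) \ L(N).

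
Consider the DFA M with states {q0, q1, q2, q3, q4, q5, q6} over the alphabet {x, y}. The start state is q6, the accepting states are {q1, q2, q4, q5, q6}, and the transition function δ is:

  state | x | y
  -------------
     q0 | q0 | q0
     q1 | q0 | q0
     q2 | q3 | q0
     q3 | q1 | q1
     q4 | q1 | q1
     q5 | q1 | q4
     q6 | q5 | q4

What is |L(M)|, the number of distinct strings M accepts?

9

The useful subgraph on states {q1, q4, q5, q6} is acyclic, so L(M) is finite; the longest accepting path visits 4 useful states, giving maximum string length 3.
Counting accepting paths from q6 by length: 1 of length 0, 2 of length 1, 4 of length 2, 2 of length 3. Total 9.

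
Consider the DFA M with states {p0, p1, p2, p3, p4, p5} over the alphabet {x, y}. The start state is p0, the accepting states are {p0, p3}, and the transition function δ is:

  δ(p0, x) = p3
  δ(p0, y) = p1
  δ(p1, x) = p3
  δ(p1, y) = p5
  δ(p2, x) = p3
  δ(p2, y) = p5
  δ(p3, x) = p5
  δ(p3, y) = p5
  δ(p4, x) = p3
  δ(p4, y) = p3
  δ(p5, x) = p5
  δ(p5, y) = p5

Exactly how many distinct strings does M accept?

The useful subgraph on states {p0, p1, p3} is acyclic, so L(M) is finite; the longest accepting path visits 3 useful states, giving maximum string length 2.
Counting accepting paths from p0 by length: 1 of length 0, 1 of length 1, 1 of length 2. Total 3.

3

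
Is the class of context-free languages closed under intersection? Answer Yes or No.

{aⁿbⁿcᵐ : m,n≥0} and {aᵐbⁿcⁿ : m,n≥0} are both context-free, but their intersection {aⁿbⁿcⁿ : n≥0} is not (pumping lemma).

No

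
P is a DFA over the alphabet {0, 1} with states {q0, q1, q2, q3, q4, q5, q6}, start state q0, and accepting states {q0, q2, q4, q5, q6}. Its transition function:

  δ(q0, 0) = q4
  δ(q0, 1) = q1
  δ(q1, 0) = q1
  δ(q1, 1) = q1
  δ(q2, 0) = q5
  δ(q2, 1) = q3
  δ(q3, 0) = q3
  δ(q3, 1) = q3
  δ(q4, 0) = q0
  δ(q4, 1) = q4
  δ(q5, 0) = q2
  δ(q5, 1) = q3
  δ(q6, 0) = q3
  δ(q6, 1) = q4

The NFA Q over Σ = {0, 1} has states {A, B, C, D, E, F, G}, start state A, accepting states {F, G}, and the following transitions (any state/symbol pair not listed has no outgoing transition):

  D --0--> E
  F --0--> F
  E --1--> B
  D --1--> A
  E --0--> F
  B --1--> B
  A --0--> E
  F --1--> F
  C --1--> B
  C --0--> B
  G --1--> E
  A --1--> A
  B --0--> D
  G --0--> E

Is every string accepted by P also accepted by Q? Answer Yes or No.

No

The empty string ε is in L(P) but not in L(Q).
So L(P) ⊄ L(Q).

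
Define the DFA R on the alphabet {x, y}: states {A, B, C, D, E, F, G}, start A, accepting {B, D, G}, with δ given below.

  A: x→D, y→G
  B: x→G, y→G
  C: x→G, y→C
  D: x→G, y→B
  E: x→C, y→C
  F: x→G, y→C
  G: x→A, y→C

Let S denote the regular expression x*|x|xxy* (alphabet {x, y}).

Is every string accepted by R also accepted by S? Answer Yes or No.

The string y is in L(R) but not in L(S).
So L(R) ⊄ L(S).

No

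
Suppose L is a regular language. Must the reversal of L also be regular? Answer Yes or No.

Reverse every transition of an NFA for L, make the old start state the unique accepting state, and add a fresh start state with ε-moves to the old accepting states; this NFA accepts Lᴿ.
So the regular languages are closed under reversal.

Yes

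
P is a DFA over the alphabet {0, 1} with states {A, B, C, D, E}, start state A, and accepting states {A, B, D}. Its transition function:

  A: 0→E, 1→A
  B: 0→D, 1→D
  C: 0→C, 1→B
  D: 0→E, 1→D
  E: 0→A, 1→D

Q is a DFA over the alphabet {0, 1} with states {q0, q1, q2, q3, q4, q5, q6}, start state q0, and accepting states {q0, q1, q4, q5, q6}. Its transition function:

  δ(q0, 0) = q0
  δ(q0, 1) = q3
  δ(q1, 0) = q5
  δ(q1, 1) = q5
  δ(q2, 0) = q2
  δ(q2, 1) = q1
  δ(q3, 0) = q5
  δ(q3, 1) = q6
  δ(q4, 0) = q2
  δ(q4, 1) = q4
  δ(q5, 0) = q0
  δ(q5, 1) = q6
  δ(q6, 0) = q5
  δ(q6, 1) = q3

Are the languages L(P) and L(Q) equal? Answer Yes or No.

The string 1 is accepted by P but rejected by Q.
So L(P) ≠ L(Q).

No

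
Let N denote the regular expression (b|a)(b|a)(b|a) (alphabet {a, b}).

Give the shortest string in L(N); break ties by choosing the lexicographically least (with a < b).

By inspection of the expression, no string of length less than 3 matches, and aaa is the lexicographically first match of length 3.

aaa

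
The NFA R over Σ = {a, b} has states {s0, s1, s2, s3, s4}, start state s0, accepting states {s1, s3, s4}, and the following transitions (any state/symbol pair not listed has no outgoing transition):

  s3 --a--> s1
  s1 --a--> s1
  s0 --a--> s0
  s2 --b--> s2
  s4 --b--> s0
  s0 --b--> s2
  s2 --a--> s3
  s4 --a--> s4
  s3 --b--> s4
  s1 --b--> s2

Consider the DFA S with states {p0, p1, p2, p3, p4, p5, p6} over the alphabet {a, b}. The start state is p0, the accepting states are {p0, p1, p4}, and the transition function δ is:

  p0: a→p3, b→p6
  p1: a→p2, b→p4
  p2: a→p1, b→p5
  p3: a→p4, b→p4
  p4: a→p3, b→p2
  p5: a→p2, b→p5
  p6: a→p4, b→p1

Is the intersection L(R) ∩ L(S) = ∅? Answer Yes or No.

No

The string ba is accepted by both R and S.
Hence L(R) ∩ L(S) ≠ ∅.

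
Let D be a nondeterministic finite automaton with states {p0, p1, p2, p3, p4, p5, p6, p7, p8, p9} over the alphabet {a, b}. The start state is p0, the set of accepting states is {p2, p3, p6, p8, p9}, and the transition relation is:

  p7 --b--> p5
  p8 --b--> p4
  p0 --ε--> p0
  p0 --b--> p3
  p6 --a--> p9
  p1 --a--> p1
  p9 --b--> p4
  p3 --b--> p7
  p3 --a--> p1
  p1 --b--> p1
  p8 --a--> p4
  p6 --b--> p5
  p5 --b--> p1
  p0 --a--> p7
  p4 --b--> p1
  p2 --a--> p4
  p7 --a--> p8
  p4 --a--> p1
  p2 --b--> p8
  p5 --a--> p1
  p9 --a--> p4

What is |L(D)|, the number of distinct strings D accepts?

The useful subgraph on states {p0, p3, p7, p8} is acyclic, so L(D) is finite; the longest accepting path visits 4 useful states, giving maximum string length 3.
Counting accepting paths from p0 by length: 1 of length 1, 1 of length 2, 1 of length 3. Total 3.

3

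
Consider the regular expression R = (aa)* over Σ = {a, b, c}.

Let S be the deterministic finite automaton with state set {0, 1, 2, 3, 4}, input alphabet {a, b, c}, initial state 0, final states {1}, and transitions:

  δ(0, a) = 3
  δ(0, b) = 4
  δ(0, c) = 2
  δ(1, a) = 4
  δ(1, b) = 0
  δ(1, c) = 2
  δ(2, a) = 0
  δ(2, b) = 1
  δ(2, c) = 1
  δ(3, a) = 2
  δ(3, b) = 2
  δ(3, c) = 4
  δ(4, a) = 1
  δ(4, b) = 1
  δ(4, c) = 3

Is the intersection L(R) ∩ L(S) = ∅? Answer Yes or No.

Yes

Converting the expression R to a DFA (subset construction, then merging equivalent states) gives the minimal DFA with states {r0, r1, r2}, start state r0, accepting states {r0} and transitions r0: a→r1, b→r2, c→r2; r1: a→r0, b→r2, c→r2; r2: a→r2, b→r2, c→r2.
Exploring the product automaton R × S from the start pair (r0, 0), following both machines on each input symbol, reaches 11 state pairs: (r0, 0), (r1, 3), (r2, 4), (r2, 2), (r0, 2), (r2, 1), (r2, 3), (r2, 0), (r1, 0), (r0, 3), (r1, 2).
R accepts in {r0} and S accepts in {1}; no reachable pair has both components accepting, so no string drives both machines to acceptance simultaneously and L(R) ∩ L(S) = ∅.
So no string is accepted by both, and the intersection is empty.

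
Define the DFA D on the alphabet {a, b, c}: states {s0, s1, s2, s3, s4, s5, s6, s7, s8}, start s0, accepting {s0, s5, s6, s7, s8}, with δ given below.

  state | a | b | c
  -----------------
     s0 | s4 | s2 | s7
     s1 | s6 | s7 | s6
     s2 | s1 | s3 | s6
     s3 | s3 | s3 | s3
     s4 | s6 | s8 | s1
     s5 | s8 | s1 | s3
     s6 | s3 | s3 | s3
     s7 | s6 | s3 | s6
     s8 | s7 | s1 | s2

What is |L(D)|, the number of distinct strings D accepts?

The useful subgraph on states {s0, s1, s2, s4, s6, s7, s8} is acyclic, so L(D) is finite; the longest accepting path visits 7 useful states, giving maximum string length 6.
Counting accepting paths from s0 by length: 1 of length 0, 1 of length 1, 5 of length 2, 7 of length 3, 10 of length 4, 5 of length 5, 2 of length 6. Total 31.

31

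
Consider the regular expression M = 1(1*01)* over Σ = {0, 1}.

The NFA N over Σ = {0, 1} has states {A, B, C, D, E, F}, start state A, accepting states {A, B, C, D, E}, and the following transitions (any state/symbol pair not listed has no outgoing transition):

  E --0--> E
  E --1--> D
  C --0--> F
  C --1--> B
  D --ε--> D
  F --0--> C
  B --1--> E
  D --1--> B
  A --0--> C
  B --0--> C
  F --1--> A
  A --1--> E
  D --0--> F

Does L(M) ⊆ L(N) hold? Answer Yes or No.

Converting the expression M to a DFA (subset construction, then merging equivalent states) gives the minimal DFA with states {m0, m1, m2, m3}, start state m0, accepting states {m2} and transitions m0: 0→m1, 1→m2; m1: 0→m1, 1→m1; m2: 0→m0, 1→m3; m3: 0→m0, 1→m3.
Exploring the product automaton M × N from the start pair (m0, A), following both machines on each input symbol, reaches 17 state pairs: (m0, A), (m1, C), (m2, E), (m1, F), (m1, B), (m0, E), (m3, D), (m1, A), (m1, E), (m2, D), (m0, F), (m3, B), (m1, D), (m2, A), (m0, C), (m3, E), (m2, B).
M accepts in {m2} and N accepts in {A, B, C, D, E}. The reachable pairs whose M-component is accepting are (m2, E), (m2, D), (m2, A), (m2, B); in each of them the N-component is accepting too, so the product for L(M) \ L(N) (M-component accepting, N-component rejecting) has no reachable accepting pair and the difference is empty.
Hence every string in L(M) is also in L(N).

Yes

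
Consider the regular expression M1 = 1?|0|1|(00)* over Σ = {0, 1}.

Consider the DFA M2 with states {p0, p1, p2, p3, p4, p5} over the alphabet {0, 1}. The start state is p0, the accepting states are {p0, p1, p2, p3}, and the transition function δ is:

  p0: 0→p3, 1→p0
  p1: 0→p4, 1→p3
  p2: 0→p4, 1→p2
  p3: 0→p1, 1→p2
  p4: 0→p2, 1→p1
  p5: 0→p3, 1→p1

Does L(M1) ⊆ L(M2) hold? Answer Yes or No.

Yes

Converting the expression M1 to a DFA (subset construction, then merging equivalent states) gives the minimal DFA with states {r0, r1, r2, r3, r4, r5}, start state r0, accepting states {r0, r1, r2, r3} and transitions r0: 0→r1, 1→r2; r1: 0→r3, 1→r4; r2: 0→r4, 1→r4; r3: 0→r5, 1→r4; r4: 0→r4, 1→r4; r5: 0→r3, 1→r4.
Exploring the product automaton M1 × M2 from the start pair (r0, p0), following both machines on each input symbol, reaches 11 state pairs: (r0, p0), (r1, p3), (r2, p0), (r3, p1), (r4, p2), (r4, p3), (r4, p0), (r5, p4), (r4, p4), (r4, p1), (r3, p2).
M1 accepts in {r0, r1, r2, r3} and M2 accepts in {p0, p1, p2, p3}. The reachable pairs whose M1-component is accepting are (r0, p0), (r1, p3), (r2, p0), (r3, p1), (r3, p2); in each of them the M2-component is accepting too, so the product for L(M1) \ L(M2) (M1-component accepting, M2-component rejecting) has no reachable accepting pair and the difference is empty.
Hence every string in L(M1) is also in L(M2).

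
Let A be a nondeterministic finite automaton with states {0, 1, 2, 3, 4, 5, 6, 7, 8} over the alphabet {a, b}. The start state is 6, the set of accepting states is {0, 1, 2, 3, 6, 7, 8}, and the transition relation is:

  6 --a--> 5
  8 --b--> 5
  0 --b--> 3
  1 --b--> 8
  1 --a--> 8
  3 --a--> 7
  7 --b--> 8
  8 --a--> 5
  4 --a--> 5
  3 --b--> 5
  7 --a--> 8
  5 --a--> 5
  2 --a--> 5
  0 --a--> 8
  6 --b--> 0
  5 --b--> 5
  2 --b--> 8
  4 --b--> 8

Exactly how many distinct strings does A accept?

The useful subgraph on states {0, 3, 6, 7, 8} is acyclic, so L(A) is finite; the longest accepting path visits 5 useful states, giving maximum string length 4.
Counting accepting paths from 6 by length: 1 of length 0, 1 of length 1, 2 of length 2, 1 of length 3, 2 of length 4. Total 7.

7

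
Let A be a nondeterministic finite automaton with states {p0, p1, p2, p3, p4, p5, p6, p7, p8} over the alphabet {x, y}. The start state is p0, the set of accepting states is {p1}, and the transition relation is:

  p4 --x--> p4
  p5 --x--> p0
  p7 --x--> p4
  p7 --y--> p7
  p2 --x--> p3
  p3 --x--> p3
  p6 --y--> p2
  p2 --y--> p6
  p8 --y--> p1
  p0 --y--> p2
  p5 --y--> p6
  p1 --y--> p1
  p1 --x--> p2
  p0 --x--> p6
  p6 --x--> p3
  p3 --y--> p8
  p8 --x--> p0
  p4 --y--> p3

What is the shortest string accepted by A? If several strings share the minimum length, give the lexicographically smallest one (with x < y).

xxyy

A breadth-first search from p0 reaches an accepting state first via the path p0 → p6 → p3 → p8 → p1 on input xxyy.
No string of length < 4 is accepted (BFS exhausts all shorter strings without reaching an accepting state), and xxyy is the lexicographically least accepting string of length 4.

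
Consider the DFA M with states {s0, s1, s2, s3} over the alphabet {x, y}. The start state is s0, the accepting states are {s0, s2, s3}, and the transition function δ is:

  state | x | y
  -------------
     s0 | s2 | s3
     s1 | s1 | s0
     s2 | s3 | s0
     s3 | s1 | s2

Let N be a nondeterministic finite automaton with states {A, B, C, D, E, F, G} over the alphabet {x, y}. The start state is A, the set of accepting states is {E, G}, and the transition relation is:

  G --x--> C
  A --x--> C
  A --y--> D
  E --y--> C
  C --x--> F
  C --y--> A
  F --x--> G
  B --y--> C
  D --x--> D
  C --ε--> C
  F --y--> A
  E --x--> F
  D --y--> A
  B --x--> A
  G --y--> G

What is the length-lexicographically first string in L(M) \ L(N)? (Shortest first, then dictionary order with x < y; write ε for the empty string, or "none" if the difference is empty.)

ε

The empty string ε is accepted by M but not by N.
Since ε is the unique shortest string, it is the required witness.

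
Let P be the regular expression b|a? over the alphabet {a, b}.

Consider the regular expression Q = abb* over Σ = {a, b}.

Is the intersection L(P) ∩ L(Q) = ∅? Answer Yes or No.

Converting the expression P to a DFA (subset construction, then merging equivalent states) gives the minimal DFA with states {p0, p1, p2}, start state p0, accepting states {p0, p1} and transitions p0: a→p1, b→p1; p1: a→p2, b→p2; p2: a→p2, b→p2.
Converting the expression Q to a DFA (subset construction, then merging equivalent states) gives the minimal DFA with states {q0, q1, q2, q3}, start state q0, accepting states {q3} and transitions q0: a→q1, b→q2; q1: a→q2, b→q3; q2: a→q2, b→q2; q3: a→q2, b→q3.
Exploring the product automaton P × Q from the start pair (p0, q0), following both machines on each input symbol, reaches 5 state pairs: (p0, q0), (p1, q1), (p1, q2), (p2, q2), (p2, q3).
P accepts in {p0, p1} and Q accepts in {q3}; no reachable pair has both components accepting, so no string drives both machines to acceptance simultaneously and L(P) ∩ L(Q) = ∅.
So no string is accepted by both, and the intersection is empty.

Yes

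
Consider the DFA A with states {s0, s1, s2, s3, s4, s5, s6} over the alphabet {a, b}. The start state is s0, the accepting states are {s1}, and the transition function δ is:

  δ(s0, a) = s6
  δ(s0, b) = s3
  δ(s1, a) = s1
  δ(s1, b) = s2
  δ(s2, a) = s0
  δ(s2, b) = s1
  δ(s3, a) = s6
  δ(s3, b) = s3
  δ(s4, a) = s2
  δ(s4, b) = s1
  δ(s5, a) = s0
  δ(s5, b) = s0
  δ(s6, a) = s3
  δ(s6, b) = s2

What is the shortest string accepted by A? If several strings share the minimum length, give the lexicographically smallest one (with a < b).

abb

A breadth-first search from s0 reaches an accepting state first via the path s0 → s6 → s2 → s1 on input abb.
No string of length < 3 is accepted (BFS exhausts all shorter strings without reaching an accepting state), and abb is the lexicographically least accepting string of length 3.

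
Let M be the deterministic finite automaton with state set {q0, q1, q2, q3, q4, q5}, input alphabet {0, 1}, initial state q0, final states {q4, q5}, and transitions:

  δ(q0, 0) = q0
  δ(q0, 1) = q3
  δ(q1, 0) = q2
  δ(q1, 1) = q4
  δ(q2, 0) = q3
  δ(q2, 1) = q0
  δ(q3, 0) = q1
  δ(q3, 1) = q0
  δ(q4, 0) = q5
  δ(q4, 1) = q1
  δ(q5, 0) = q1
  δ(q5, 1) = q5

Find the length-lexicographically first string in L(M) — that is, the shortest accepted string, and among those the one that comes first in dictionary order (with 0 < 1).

101

A breadth-first search from q0 reaches an accepting state first via the path q0 → q3 → q1 → q4 on input 101.
No string of length < 3 is accepted (BFS exhausts all shorter strings without reaching an accepting state), and 101 is the lexicographically least accepting string of length 3.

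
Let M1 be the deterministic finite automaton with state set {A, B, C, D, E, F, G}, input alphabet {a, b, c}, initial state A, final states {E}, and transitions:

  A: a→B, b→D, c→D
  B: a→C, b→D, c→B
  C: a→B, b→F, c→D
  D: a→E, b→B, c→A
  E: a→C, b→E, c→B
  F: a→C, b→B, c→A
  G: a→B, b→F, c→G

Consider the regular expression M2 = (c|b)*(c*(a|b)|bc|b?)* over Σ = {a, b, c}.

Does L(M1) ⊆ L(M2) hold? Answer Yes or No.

Yes

Converting the expression M2 to a DFA (subset construction, then merging equivalent states) gives the minimal DFA with states {r0, r1, r2, r3}, start state r0, accepting states {r0, r1, r2} and transitions r0: a→r1, b→r0, c→r0; r1: a→r1, b→r2, c→r3; r2: a→r1, b→r2, c→r1; r3: a→r1, b→r1, c→r3.
Exploring the product automaton M1 × M2 from the start pair (A, r0), following both machines on each input symbol, reaches 15 state pairs: (A, r0), (B, r1), (D, r0), (C, r1), (D, r2), (B, r3), (E, r1), (B, r0), (F, r2), (D, r3), (B, r2), (A, r1), (D, r1), (E, r2), (A, r3).
M1 accepts in {E} and M2 accepts in {r0, r1, r2}. The reachable pairs whose M1-component is accepting are (E, r1), (E, r2); in each of them the M2-component is accepting too, so the product for L(M1) \ L(M2) (M1-component accepting, M2-component rejecting) has no reachable accepting pair and the difference is empty.
Hence every string in L(M1) is also in L(M2).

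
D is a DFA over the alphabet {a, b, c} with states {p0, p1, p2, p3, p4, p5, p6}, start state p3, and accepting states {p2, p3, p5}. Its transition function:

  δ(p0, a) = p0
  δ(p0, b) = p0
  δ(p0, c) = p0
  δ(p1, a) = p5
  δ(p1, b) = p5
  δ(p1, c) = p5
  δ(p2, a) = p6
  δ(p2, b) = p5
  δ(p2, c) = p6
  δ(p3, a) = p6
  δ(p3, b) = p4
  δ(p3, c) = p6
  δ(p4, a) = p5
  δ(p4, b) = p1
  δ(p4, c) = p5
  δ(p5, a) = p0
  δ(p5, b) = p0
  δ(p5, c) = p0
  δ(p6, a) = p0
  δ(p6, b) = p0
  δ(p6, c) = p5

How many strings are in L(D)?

The useful subgraph on states {p1, p3, p4, p5, p6} is acyclic, so L(D) is finite; the longest accepting path visits 4 useful states, giving maximum string length 3.
Counting accepting paths from p3 by length: 1 of length 0, 4 of length 2, 3 of length 3. Total 8.

8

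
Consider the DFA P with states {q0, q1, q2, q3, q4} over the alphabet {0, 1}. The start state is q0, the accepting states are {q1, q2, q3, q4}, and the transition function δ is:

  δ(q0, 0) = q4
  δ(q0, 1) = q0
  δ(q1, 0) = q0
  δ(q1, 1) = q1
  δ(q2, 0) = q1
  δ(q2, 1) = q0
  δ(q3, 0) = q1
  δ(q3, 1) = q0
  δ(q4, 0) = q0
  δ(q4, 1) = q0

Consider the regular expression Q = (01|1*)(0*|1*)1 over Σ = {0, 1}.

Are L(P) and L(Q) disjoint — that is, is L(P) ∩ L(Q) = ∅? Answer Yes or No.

Yes

Converting the expression Q to a DFA (subset construction, then merging equivalent states) gives the minimal DFA with states {r0, r1, r2, r3, r4, r5, r6, r7}, start state r0, accepting states {r2, r4, r5, r6} and transitions r0: 0→r1, 1→r2; r1: 0→r3, 1→r4; r2: 0→r3, 1→r2; r3: 0→r3, 1→r5; r4: 0→r3, 1→r6; r5: 0→r7, 1→r7; r6: 0→r7, 1→r6; r7: 0→r7, 1→r7.
Exploring the product automaton P × Q from the start pair (q0, r0), following both machines on each input symbol, reaches 10 state pairs: (q0, r0), (q4, r1), (q0, r2), (q0, r3), (q0, r4), (q4, r3), (q0, r5), (q0, r6), (q4, r7), (q0, r7).
P accepts in {q1, q2, q3, q4} and Q accepts in {r2, r4, r5, r6}; no reachable pair has both components accepting, so no string drives both machines to acceptance simultaneously and L(P) ∩ L(Q) = ∅.
So no string is accepted by both, and the intersection is empty.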